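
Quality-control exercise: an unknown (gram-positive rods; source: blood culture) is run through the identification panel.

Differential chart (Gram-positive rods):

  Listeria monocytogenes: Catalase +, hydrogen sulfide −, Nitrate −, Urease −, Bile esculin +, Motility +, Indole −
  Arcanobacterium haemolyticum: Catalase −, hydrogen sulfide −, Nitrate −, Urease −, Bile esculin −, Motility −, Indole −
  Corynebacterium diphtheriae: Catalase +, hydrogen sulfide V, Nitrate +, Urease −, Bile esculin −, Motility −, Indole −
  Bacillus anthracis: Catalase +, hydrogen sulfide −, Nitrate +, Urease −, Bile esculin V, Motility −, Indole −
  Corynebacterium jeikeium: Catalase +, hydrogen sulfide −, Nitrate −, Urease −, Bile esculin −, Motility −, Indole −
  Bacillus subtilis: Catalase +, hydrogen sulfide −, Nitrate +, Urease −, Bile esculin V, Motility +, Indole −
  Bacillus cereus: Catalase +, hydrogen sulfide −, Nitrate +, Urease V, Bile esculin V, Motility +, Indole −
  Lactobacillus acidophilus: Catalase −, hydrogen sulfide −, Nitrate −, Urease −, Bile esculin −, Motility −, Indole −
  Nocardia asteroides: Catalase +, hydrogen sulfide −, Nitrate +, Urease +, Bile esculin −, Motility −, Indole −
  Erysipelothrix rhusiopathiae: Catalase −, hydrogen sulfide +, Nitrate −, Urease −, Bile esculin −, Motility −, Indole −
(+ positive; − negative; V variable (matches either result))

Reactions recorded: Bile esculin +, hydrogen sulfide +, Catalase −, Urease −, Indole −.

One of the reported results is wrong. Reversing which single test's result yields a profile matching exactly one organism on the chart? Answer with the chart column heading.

Bile esculin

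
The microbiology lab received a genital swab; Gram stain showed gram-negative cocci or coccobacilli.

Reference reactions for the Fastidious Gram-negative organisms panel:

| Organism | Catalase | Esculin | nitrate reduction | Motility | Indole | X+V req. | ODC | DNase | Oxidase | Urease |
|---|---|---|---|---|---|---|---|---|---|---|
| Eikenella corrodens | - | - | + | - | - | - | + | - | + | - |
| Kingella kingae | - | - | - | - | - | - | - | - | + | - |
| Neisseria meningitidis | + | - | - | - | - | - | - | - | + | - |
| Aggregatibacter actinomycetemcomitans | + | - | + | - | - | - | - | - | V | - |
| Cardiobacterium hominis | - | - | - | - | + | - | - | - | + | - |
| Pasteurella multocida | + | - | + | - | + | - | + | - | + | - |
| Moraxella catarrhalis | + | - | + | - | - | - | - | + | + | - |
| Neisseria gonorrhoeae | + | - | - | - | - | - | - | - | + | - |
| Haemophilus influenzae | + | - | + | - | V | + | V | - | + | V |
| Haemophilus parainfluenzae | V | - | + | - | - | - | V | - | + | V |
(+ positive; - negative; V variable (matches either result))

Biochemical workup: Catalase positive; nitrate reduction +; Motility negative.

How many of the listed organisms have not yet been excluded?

5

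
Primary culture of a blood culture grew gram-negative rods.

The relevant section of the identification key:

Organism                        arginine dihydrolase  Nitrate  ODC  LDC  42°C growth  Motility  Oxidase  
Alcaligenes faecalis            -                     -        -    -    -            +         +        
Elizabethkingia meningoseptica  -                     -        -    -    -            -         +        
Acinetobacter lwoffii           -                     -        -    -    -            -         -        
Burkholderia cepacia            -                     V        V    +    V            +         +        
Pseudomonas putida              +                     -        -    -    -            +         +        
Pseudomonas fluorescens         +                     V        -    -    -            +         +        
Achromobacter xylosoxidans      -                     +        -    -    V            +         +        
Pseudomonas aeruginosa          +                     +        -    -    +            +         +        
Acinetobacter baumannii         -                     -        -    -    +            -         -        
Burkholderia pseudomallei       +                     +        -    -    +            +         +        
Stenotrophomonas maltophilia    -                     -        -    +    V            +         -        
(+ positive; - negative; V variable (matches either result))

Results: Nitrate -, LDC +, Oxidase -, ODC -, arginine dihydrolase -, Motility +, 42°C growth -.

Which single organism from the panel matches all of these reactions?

Stenotrophomonas maltophilia

Nitrate -: excludes Achromobacter xylosoxidans, Pseudomonas aeruginosa, Burkholderia pseudomallei — 8 left.
arginine dihydrolase -: excludes Pseudomonas putida, Pseudomonas fluorescens — 6 left.
Oxidase -: excludes Alcaligenes faecalis, Elizabethkingia meningoseptica, Burkholderia cepacia — 3 left.
ODC -: all 3 remaining candidates are consistent.
LDC +: excludes Acinetobacter lwoffii, Acinetobacter baumannii — 1 left.
Motility +: the one remaining candidate is consistent.
42°C growth -: the one remaining candidate is consistent.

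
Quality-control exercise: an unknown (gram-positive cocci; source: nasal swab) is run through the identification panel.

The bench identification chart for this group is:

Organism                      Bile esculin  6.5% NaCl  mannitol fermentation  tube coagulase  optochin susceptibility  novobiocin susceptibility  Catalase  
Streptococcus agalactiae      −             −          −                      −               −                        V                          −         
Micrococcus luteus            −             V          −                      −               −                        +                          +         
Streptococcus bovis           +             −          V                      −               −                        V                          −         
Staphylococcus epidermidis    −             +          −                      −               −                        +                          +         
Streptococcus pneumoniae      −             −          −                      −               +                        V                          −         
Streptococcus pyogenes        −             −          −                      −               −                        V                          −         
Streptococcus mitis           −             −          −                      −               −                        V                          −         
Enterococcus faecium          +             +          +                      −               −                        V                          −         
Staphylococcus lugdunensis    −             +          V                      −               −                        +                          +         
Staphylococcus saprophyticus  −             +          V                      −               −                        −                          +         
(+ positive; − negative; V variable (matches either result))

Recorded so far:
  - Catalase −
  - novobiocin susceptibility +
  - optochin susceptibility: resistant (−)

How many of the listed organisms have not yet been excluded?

5

optochin susceptibility −: excludes Streptococcus pneumoniae — 9 left.
novobiocin susceptibility +: excludes Staphylococcus saprophyticus — 8 left.
Catalase −: excludes Micrococcus luteus, Staphylococcus epidermidis, Staphylococcus lugdunensis — 5 left.
Still consistent: Enterococcus faecium, Streptococcus agalactiae, Streptococcus bovis, Streptococcus mitis, Streptococcus pyogenes.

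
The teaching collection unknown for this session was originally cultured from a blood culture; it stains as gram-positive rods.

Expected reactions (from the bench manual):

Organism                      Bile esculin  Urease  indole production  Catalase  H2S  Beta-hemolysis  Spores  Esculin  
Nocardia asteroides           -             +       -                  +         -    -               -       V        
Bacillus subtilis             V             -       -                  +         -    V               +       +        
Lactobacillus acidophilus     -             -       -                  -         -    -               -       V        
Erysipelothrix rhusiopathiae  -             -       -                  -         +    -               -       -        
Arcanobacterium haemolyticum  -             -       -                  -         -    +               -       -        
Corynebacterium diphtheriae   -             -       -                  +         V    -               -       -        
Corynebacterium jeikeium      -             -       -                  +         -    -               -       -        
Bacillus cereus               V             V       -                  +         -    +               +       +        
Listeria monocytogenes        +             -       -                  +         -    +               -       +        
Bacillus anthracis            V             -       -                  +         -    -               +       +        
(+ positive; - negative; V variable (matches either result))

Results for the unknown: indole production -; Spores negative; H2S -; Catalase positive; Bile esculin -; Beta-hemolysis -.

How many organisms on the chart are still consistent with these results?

indole production -: all 10 remaining candidates are consistent.
Beta-hemolysis -: excludes Arcanobacterium haemolyticum, Bacillus cereus, Listeria monocytogenes — 7 left.
H2S -: excludes Erysipelothrix rhusiopathiae — 6 left.
Bile esculin -: all 6 remaining candidates are consistent.
Spores -: excludes Bacillus subtilis, Bacillus anthracis — 4 left.
Catalase +: excludes Lactobacillus acidophilus — 3 left.
Still consistent: Corynebacterium diphtheriae, Corynebacterium jeikeium, Nocardia asteroides.

3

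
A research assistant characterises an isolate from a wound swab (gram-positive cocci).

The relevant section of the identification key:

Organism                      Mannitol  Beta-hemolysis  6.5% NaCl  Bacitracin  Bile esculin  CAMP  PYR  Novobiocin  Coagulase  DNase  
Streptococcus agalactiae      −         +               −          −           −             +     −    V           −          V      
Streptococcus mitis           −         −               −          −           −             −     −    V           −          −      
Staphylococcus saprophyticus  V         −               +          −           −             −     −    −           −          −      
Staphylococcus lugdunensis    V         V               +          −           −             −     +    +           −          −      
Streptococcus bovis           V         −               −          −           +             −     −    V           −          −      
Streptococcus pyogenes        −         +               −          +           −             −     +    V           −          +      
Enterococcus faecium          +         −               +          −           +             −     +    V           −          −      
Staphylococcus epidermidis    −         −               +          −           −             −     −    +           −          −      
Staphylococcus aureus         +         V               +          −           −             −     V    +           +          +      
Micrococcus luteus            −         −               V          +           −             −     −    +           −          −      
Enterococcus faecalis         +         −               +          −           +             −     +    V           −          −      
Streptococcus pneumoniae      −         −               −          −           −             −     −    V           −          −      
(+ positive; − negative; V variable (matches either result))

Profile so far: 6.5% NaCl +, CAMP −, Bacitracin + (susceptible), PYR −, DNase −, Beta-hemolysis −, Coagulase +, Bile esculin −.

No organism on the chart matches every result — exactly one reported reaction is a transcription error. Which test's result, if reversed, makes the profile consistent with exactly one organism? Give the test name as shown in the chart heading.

Coagulase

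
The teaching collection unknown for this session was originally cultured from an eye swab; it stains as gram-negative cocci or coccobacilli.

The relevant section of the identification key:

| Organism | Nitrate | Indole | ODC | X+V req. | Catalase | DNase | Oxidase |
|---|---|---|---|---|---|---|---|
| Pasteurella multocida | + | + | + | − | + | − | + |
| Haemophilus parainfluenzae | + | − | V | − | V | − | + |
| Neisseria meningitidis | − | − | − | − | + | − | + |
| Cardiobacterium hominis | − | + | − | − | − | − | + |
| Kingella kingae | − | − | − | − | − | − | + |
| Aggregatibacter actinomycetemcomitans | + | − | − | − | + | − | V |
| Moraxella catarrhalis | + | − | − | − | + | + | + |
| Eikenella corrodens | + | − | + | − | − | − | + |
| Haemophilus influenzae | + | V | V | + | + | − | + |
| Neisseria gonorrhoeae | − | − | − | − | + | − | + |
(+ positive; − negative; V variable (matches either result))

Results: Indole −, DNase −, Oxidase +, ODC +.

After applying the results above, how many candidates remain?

Oxidase +: all 10 remaining candidates are consistent.
DNase −: excludes Moraxella catarrhalis — 9 left.
Indole −: excludes Pasteurella multocida, Cardiobacterium hominis — 7 left.
ODC +: excludes Neisseria meningitidis, Kingella kingae, Aggregatibacter actinomycetemcomitans, Neisseria gonorrhoeae — 3 left.
Still consistent: Eikenella corrodens, Haemophilus influenzae, Haemophilus parainfluenzae.

3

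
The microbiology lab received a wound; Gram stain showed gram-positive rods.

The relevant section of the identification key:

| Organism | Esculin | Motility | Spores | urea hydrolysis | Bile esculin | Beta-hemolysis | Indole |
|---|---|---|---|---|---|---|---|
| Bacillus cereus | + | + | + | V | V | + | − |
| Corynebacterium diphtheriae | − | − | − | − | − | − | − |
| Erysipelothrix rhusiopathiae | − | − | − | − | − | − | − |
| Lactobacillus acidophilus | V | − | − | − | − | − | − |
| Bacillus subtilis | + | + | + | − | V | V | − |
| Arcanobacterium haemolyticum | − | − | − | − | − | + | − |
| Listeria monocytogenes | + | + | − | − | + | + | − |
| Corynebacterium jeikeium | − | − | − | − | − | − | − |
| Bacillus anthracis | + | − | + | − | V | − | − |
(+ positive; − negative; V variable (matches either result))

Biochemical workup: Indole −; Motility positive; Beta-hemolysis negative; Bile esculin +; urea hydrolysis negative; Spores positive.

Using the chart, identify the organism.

Beta-hemolysis −: excludes Bacillus cereus, Arcanobacterium haemolyticum, Listeria monocytogenes — 6 left.
Spores +: excludes Corynebacterium diphtheriae, Erysipelothrix rhusiopathiae, Lactobacillus acidophilus, Corynebacterium jeikeium — 2 left.
urea hydrolysis −: all 2 remaining candidates are consistent.
Motility +: excludes Bacillus anthracis — 1 left.
Bile esculin +: the one remaining candidate is consistent.
Indole −: the one remaining candidate is consistent.

Bacillus subtilis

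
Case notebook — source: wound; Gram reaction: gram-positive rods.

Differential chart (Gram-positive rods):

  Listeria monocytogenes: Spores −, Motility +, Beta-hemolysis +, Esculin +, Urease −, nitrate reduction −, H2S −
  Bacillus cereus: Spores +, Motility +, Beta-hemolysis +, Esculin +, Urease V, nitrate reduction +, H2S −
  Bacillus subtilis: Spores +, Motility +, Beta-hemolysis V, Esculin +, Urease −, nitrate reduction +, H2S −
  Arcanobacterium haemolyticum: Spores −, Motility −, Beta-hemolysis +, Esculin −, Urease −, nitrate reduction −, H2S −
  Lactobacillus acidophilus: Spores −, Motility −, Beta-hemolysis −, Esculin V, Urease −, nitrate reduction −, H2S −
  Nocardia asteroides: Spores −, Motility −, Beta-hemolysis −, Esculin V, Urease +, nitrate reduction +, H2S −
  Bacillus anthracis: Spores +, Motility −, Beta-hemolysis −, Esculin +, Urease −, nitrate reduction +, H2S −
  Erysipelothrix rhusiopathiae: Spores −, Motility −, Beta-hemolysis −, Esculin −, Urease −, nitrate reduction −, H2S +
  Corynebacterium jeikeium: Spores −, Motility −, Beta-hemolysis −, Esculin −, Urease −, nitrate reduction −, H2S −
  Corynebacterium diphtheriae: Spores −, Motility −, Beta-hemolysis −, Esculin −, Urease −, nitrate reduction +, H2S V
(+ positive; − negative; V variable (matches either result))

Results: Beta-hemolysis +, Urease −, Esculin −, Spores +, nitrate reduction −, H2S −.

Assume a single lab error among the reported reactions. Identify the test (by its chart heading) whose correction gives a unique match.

Spores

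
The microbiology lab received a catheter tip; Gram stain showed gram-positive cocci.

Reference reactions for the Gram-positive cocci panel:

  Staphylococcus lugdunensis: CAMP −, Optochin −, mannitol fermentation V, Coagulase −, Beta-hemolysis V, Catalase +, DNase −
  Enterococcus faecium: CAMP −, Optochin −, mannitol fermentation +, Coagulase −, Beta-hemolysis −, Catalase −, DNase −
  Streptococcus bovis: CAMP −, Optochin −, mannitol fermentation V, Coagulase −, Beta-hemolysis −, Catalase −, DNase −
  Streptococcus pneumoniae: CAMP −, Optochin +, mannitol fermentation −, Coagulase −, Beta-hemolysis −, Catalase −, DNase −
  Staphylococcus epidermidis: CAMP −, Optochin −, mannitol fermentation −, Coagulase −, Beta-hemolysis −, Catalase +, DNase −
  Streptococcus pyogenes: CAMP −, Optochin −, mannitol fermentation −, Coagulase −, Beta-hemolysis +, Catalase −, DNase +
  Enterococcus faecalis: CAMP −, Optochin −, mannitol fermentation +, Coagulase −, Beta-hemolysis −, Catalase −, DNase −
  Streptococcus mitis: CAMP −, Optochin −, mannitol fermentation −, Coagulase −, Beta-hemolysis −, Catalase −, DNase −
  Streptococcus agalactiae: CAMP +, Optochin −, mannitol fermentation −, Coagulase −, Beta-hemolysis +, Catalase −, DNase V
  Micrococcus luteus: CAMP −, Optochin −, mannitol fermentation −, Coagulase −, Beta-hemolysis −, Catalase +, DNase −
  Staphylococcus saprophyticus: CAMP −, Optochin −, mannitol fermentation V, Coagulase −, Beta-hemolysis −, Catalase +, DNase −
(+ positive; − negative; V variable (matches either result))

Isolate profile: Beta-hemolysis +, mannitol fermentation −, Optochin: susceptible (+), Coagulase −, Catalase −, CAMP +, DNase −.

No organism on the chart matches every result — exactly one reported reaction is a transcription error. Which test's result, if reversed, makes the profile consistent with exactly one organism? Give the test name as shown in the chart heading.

As reported, no row in the chart matches all 7 reactions.
Reversing mannitol fermentation → still no organism matches.
Reversing CAMP → still no organism matches.
Reversing Optochin (to −) → unique match: Streptococcus agalactiae.
Reversing Coagulase → still no organism matches.
Reversing Catalase → still no organism matches.
Reversing Beta-hemolysis → still no organism matches.
Reversing DNase → still no organism matches.

Optochin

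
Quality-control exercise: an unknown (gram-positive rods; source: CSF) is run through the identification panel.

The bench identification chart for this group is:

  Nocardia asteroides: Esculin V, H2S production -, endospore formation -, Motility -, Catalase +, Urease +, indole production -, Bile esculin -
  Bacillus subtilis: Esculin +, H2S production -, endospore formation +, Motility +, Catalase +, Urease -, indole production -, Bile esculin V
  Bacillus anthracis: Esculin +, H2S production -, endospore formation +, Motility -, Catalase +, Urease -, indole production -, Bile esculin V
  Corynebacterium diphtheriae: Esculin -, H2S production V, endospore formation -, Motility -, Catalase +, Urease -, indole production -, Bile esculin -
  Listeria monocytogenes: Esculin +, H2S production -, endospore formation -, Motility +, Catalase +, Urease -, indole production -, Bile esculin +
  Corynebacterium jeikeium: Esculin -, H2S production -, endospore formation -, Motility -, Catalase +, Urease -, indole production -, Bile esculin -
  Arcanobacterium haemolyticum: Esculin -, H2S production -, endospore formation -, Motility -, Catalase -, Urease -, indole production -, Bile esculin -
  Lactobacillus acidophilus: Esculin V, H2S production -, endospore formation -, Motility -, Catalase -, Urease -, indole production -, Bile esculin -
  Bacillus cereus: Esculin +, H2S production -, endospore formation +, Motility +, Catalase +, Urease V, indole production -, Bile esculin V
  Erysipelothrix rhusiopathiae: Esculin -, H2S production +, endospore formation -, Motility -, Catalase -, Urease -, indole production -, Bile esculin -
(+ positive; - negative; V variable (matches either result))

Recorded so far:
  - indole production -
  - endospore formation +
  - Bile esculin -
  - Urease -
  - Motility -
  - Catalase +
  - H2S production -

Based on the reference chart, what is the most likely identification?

Bacillus anthracis

H2S production -: excludes Erysipelothrix rhusiopathiae — 9 left.
Urease -: excludes Nocardia asteroides — 8 left.
Motility -: excludes Bacillus subtilis, Listeria monocytogenes, Bacillus cereus — 5 left.
endospore formation +: excludes Corynebacterium diphtheriae, Corynebacterium jeikeium, Arcanobacterium haemolyticum, Lactobacillus acidophilus — 1 left.
indole production -: the one remaining candidate is consistent.
Catalase +: the one remaining candidate is consistent.
Bile esculin -: the one remaining candidate is consistent.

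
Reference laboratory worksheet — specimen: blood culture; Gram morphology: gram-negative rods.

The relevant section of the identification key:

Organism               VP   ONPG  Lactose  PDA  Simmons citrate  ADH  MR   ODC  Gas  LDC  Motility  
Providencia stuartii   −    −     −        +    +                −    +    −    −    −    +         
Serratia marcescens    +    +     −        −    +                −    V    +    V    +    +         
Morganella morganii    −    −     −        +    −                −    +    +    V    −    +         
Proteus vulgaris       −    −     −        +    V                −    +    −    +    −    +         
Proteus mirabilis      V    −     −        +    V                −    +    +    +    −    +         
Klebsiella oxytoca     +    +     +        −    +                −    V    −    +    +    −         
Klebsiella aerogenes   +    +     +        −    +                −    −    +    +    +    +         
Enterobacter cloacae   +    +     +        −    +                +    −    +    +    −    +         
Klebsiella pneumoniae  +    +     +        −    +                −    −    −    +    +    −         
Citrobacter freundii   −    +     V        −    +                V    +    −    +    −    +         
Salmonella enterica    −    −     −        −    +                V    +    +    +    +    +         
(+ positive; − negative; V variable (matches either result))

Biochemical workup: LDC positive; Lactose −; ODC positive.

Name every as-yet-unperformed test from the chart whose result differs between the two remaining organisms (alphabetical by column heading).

ONPG, VP

Lactose −: excludes Klebsiella oxytoca, Klebsiella aerogenes, Enterobacter cloacae, Klebsiella pneumoniae — 7 left.
ODC +: excludes Providencia stuartii, Proteus vulgaris, Citrobacter freundii — 4 left.
LDC +: excludes Morganella morganii, Proteus mirabilis — 2 left.
Two candidates remain: Salmonella enterica and Serratia marcescens.
  VP: Salmonella enterica −, Serratia marcescens + — discriminates.
  ONPG: Salmonella enterica −, Serratia marcescens + — discriminates.
  PDA: − vs − — same for both, does not separate.
  Simmons citrate: + vs + — same for both, does not separate.
  ADH: V vs − — variable for at least one, does not separate.
  MR: + vs V — variable for at least one, does not separate.
  Gas: + vs V — variable for at least one, does not separate.
  Motility: + vs + — same for both, does not separate.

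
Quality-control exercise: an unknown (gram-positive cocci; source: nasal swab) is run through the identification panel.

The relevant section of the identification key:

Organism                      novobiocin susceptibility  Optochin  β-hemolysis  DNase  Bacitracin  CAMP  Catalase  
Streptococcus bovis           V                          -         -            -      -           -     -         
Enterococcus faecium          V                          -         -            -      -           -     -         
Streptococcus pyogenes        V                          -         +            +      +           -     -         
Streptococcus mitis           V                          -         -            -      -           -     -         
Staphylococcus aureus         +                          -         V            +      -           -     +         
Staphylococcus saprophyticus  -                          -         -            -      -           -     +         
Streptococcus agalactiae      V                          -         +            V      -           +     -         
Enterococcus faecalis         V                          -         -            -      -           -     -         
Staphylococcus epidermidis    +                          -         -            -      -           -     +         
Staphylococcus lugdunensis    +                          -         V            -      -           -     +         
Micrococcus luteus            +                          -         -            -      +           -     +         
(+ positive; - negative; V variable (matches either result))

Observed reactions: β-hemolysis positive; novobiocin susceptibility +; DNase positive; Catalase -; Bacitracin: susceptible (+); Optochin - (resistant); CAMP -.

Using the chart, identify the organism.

Streptococcus pyogenes

Catalase -: excludes 5 organisms — 6 left.
novobiocin susceptibility +: all 6 remaining candidates are consistent.
CAMP -: excludes Streptococcus agalactiae — 5 left.
β-hemolysis +: excludes Streptococcus bovis, Enterococcus faecium, Streptococcus mitis, Enterococcus faecalis — 1 left.
Optochin -: the one remaining candidate is consistent.
Bacitracin +: the one remaining candidate is consistent.
DNase +: the one remaining candidate is consistent.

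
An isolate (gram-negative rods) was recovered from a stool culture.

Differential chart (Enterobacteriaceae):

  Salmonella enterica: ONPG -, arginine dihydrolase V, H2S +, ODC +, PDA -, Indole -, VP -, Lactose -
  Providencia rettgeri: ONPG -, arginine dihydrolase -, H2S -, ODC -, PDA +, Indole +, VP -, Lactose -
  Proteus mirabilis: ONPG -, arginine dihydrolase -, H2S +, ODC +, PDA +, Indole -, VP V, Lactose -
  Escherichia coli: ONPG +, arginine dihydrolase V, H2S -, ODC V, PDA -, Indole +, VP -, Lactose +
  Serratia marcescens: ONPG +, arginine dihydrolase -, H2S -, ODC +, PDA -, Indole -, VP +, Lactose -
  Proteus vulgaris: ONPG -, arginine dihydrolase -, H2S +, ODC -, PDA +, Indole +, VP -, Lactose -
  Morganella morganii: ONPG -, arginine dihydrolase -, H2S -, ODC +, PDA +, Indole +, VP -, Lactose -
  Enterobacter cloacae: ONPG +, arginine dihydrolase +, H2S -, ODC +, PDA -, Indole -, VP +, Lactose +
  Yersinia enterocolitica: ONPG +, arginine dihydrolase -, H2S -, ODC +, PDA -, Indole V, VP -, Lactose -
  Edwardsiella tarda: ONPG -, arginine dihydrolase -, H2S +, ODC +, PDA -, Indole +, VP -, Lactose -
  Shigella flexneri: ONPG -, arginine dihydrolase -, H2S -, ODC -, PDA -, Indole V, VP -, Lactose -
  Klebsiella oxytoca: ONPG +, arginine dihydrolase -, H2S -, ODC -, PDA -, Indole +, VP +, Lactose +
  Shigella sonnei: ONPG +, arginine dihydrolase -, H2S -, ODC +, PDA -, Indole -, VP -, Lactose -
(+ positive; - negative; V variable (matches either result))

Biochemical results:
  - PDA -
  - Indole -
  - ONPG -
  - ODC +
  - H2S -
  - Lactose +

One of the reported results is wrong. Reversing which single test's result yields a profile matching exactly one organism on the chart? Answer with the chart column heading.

ONPG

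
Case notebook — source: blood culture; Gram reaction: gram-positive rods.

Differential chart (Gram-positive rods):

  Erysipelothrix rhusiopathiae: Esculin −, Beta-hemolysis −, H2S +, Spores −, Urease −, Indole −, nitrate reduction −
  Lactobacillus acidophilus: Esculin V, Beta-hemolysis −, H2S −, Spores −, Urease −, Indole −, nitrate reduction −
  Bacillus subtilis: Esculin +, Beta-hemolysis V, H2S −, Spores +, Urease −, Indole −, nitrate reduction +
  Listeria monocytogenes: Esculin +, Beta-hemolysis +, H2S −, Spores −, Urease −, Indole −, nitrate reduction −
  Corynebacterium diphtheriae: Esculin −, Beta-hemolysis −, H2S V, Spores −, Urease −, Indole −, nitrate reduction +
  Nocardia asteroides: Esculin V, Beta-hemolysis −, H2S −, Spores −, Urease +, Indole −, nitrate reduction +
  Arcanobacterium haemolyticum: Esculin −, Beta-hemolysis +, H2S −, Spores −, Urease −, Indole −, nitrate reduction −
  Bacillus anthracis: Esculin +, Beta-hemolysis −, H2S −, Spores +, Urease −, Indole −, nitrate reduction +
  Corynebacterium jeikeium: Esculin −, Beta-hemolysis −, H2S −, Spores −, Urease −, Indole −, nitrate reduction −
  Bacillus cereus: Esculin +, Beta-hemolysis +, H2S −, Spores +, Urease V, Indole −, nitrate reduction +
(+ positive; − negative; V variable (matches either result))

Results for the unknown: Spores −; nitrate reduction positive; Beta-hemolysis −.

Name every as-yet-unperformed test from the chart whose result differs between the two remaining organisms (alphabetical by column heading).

Urease

Spores −: excludes Bacillus subtilis, Bacillus anthracis, Bacillus cereus — 7 left.
nitrate reduction +: excludes 5 organisms — 2 left.
Beta-hemolysis −: all 2 remaining candidates are consistent.
Two candidates remain: Corynebacterium diphtheriae and Nocardia asteroides.
  Esculin: − vs V — variable for at least one, does not separate.
  H2S: V vs − — variable for at least one, does not separate.
  Urease: Corynebacterium diphtheriae −, Nocardia asteroides + — discriminates.
  Indole: − vs − — same for both, does not separate.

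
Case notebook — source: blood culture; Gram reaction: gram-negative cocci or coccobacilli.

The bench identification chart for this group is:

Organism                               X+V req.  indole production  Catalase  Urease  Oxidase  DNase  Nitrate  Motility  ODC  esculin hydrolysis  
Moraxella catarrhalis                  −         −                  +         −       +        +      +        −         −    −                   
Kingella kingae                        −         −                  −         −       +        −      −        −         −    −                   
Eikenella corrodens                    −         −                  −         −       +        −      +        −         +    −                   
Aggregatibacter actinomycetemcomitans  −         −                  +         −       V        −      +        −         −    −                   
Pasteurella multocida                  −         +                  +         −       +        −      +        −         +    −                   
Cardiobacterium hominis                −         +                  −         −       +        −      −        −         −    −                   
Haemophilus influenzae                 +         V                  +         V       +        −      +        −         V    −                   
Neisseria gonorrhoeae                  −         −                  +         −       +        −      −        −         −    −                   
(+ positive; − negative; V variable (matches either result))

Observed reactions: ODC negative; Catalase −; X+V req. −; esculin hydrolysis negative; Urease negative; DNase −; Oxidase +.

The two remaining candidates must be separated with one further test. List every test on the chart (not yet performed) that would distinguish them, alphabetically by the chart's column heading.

indole production

esculin hydrolysis −: all 8 remaining candidates are consistent.
Urease −: all 8 remaining candidates are consistent.
Catalase −: excludes 5 organisms — 3 left.
DNase −: all 3 remaining candidates are consistent.
X+V req. −: all 3 remaining candidates are consistent.
Oxidase +: all 3 remaining candidates are consistent.
ODC −: excludes Eikenella corrodens — 2 left.
Two candidates remain: Cardiobacterium hominis and Kingella kingae.
  indole production: Cardiobacterium hominis +, Kingella kingae − — discriminates.
  Nitrate: − vs − — same for both, does not separate.
  Motility: − vs − — same for both, does not separate.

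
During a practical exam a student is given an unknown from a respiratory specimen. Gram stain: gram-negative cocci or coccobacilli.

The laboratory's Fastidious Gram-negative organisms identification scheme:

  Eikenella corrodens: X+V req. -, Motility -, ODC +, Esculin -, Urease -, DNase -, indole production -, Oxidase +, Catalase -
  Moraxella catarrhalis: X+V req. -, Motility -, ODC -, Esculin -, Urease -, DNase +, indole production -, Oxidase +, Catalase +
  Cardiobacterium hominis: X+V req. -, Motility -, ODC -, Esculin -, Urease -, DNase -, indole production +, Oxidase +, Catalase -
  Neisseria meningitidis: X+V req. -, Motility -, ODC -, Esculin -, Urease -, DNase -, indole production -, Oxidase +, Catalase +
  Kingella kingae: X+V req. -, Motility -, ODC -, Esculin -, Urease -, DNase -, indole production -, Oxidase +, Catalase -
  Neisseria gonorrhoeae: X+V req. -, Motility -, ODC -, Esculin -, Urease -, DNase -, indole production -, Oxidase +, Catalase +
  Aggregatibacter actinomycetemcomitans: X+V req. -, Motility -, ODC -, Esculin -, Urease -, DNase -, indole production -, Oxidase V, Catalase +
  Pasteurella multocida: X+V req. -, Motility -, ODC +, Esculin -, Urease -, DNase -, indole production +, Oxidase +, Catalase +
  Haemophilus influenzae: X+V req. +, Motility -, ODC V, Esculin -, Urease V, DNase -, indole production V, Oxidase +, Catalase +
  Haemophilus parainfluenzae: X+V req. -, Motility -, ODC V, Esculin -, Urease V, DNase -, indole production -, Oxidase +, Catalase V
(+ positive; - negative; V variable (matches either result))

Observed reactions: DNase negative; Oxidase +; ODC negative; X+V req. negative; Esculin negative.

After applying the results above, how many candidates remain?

6

Esculin -: all 10 remaining candidates are consistent.
ODC -: excludes Eikenella corrodens, Pasteurella multocida — 8 left.
DNase -: excludes Moraxella catarrhalis — 7 left.
Oxidase +: all 7 remaining candidates are consistent.
X+V req. -: excludes Haemophilus influenzae — 6 left.
Still consistent: Aggregatibacter actinomycetemcomitans, Cardiobacterium hominis, Haemophilus parainfluenzae, Kingella kingae, Neisseria gonorrhoeae, Neisseria meningitidis.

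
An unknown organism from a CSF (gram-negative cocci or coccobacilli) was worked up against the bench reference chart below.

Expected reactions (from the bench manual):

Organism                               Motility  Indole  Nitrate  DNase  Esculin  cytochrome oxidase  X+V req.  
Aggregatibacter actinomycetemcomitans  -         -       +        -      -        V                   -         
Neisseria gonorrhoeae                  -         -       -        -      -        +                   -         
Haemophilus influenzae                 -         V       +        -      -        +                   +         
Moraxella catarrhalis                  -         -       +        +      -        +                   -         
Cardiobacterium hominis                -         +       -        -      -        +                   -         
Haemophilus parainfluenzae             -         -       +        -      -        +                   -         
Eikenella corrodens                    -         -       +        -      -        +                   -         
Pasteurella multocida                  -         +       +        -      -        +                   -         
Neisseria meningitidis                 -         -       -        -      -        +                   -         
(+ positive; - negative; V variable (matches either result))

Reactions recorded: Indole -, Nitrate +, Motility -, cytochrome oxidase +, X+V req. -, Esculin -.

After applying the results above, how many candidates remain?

4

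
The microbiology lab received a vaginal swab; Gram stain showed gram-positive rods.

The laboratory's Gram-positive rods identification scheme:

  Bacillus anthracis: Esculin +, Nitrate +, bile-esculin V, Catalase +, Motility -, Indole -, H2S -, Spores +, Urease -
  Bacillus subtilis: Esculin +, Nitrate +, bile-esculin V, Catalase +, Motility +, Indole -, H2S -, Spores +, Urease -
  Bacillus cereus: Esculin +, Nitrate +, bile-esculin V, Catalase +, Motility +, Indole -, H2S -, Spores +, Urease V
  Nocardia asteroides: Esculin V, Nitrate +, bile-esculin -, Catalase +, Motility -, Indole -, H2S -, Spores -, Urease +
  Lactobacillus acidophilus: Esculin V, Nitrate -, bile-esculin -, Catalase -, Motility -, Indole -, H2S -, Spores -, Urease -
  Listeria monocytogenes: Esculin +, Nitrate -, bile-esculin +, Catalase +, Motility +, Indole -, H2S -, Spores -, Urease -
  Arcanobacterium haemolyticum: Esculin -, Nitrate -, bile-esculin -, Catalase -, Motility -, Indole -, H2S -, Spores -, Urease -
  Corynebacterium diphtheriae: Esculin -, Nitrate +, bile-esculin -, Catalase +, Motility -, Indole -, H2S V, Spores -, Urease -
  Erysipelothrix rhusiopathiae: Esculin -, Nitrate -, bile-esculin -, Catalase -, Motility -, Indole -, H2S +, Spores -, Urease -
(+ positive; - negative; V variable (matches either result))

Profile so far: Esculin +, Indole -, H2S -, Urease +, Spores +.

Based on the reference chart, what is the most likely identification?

Bacillus cereus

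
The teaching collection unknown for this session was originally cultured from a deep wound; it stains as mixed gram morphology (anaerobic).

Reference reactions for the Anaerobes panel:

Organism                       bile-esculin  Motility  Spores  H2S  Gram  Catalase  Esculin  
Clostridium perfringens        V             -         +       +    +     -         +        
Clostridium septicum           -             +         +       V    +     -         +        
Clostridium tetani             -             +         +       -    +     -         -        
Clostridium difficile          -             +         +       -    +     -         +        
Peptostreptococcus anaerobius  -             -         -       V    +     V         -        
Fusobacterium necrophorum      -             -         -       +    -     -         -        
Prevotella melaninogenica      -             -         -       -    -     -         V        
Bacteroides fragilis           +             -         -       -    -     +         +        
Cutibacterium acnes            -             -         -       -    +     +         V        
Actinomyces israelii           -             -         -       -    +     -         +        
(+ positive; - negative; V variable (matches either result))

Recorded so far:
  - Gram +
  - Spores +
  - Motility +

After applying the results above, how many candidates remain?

3

Motility +: excludes 7 organisms — 3 left.
Spores +: all 3 remaining candidates are consistent.
Gram +: all 3 remaining candidates are consistent.
Still consistent: Clostridium difficile, Clostridium septicum, Clostridium tetani.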